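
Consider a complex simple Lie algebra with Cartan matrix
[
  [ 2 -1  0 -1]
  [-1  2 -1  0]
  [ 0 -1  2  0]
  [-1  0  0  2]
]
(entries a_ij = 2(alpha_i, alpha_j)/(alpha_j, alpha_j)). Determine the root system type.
A_4 (sl(5))

The matrix has rank 4 with 2's on the diagonal. Reading the off-diagonal entries as Dynkin edges (a single edge where a_ij = a_ji = -1; a double or triple edge where a_ij * a_ji = 2 or 3), the diagram is a chain of 4 nodes with single edges (A_4). One simple-root ordering that puts it in standard form is (alpha_3, alpha_2, alpha_1, alpha_4). So the algebra is type A_4, i.e. sl(5).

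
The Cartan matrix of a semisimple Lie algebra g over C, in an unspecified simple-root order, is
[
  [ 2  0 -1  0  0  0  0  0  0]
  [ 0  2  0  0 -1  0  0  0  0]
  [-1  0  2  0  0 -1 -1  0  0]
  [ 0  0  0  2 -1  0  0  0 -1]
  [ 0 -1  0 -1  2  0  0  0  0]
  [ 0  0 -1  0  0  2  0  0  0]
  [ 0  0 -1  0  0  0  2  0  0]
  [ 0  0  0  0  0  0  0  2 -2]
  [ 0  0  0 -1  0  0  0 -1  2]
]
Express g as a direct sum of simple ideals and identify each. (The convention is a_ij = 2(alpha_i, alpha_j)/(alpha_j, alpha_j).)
type C_5 + type D_4

The diagram associated to this matrix has two connected components: the simple roots {alpha_2, alpha_4, alpha_5, alpha_8, alpha_9} form a chain of 5 nodes with a double edge at one end; the terminal node there is the unique long simple root (C_5), and {alpha_1, alpha_3, alpha_6, alpha_7} form a chain of 2 nodes with a fork of two nodes at one end (D_4). A semisimple Lie algebra decomposes uniquely as the direct sum of simple ideals, one per connected component of its Dynkin diagram, so g ≅ C_5 ⊕ D_4 (dimension 55 + 28 = 83).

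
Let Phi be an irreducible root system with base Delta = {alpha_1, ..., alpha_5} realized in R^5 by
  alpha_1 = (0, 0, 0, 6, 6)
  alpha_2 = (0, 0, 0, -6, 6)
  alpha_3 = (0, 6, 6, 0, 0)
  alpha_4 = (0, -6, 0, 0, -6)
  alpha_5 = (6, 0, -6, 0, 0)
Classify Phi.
Compute the Cartan integers a_ij = 2(alpha_i, alpha_j)/(alpha_j, alpha_j); the resulting 5x5 Cartan matrix is
[[2, 0, 0, -1, 0], [0, 2, 0, -1, 0], [0, 0, 2, -1, -1], [-1, -1, -1, 2, 0], [0, 0, -1, 0, 2]].
All simple roots have the same length, so the diagram is simply laced. The associated Dynkin diagram is a chain of 3 nodes with a fork of two nodes at one end (D_5), so the type is D_5 (the algebra so(10)).

D_5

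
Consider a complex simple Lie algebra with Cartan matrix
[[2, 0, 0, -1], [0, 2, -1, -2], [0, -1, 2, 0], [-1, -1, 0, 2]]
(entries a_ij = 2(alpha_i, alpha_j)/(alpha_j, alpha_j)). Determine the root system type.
F4

The matrix has rank 4 with 2's on the diagonal. Reading the off-diagonal entries as Dynkin edges (a single edge where a_ij = a_ji = -1; a double or triple edge where a_ij * a_ji = 2 or 3), the diagram is a chain of 4 nodes with a double edge between the middle two (F_4). One simple-root ordering that puts it in standard form is (alpha_3, alpha_2, alpha_4, alpha_1). So the algebra is type F_4.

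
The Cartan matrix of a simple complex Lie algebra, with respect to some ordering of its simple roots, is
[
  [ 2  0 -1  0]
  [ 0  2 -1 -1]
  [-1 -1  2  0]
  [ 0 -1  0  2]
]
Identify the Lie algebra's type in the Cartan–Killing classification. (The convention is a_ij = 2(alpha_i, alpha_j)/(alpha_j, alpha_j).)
A_4

The matrix has rank 4 with 2's on the diagonal. Reading the off-diagonal entries as Dynkin edges (a single edge where a_ij = a_ji = -1; a double or triple edge where a_ij * a_ji = 2 or 3), the diagram is a chain of 4 nodes with single edges (A_4). One simple-root ordering that puts it in standard form is (alpha_4, alpha_2, alpha_3, alpha_1). So the algebra is type A_4, i.e. sl(5).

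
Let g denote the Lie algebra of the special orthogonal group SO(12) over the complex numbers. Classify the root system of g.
type D_6

This is so(12) with 12 even, which has dimension 12(12-1)/2 = 66 and rank 12/2 = 6. In the classification of classical Lie algebras, the orthogonal algebra so(2n) in an even number of variables has type D_n; here n = 6, so the Dynkin diagram is a chain of 4 nodes with a fork of two nodes at one end (D_6). Hence the type is D_6.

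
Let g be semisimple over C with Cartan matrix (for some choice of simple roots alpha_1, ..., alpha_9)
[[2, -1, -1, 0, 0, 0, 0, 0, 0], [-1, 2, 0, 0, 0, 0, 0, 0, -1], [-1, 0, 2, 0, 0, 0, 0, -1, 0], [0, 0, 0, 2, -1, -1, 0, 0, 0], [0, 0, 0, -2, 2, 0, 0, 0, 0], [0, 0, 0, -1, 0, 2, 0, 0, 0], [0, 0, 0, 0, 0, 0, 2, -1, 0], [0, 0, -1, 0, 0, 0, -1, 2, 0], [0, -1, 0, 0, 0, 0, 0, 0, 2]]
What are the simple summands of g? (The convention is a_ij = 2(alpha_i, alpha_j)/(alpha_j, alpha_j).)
The diagram associated to this matrix has two connected components: the simple roots {alpha_1, alpha_2, alpha_3, alpha_7, alpha_8, alpha_9} form a chain of 6 nodes with single edges (A_6), and {alpha_4, alpha_5, alpha_6} form a chain of 3 nodes with a double edge at one end; the terminal node there is the unique long simple root (C_3). A semisimple Lie algebra decomposes uniquely as the direct sum of simple ideals, one per connected component of its Dynkin diagram, so g ≅ A_6 ⊕ C_3 (dimension 48 + 21 = 69).

A6 ⊕ C3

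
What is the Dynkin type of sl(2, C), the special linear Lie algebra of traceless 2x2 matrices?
This is sl(2), which has dimension 2^2 - 1 = 3 and rank 2 - 1 = 1 (a Cartan subalgebra is the diagonal traceless matrices). In the classification of classical Lie algebras, the special linear algebra sl(n+1) has type A_n; here n = 1, so the Dynkin diagram is a chain of 1 nodes with single edges (A_1). Hence the type is A_1.

type A_1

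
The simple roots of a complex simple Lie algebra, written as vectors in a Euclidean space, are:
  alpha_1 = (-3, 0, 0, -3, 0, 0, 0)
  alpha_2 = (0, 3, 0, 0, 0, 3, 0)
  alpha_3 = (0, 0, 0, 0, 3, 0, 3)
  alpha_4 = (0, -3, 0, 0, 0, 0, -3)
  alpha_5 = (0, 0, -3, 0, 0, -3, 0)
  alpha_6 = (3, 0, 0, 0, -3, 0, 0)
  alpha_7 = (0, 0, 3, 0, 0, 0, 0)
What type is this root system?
B_7 (so(15))

Compute the Cartan integers a_ij = 2(alpha_i, alpha_j)/(alpha_j, alpha_j); the resulting 7x7 Cartan matrix is
[[2, 0, 0, 0, 0, -1, 0], [0, 2, 0, -1, -1, 0, 0], [0, 0, 2, -1, 0, -1, 0], [0, -1, -1, 2, 0, 0, 0], [0, -1, 0, 0, 2, 0, -2], [-1, 0, -1, 0, 0, 2, 0], [0, 0, 0, 0, -1, 0, 2]].
The roots have two lengths (squared-length ratio 2:1); the short ones are alpha_{7}. The associated Dynkin diagram is a chain of 7 nodes with a double edge at one end; the terminal node there is the unique short simple root (B_7), so the type is B_7 (the algebra so(15)).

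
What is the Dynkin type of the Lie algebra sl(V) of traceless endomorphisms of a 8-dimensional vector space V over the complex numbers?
This is sl(8), which has dimension 8^2 - 1 = 63 and rank 8 - 1 = 7 (a Cartan subalgebra is the diagonal traceless matrices). In the classification of classical Lie algebras, the special linear algebra sl(n+1) has type A_n; here n = 7, so the Dynkin diagram is a chain of 7 nodes with single edges (A_7). Hence the type is A_7.

A_7 (sl(8))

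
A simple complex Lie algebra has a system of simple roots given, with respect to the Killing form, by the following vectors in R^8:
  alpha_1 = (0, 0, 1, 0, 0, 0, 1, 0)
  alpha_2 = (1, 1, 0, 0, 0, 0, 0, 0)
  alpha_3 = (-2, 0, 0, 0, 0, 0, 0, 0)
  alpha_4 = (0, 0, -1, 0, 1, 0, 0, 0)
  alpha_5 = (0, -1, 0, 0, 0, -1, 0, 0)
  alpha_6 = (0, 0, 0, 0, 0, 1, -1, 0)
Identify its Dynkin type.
type C_6

Compute the Cartan integers a_ij = 2(alpha_i, alpha_j)/(alpha_j, alpha_j); the resulting 6x6 Cartan matrix is
[[2, 0, 0, -1, 0, -1], [0, 2, -1, 0, -1, 0], [0, -2, 2, 0, 0, 0], [-1, 0, 0, 2, 0, 0], [0, -1, 0, 0, 2, -1], [-1, 0, 0, 0, -1, 2]].
The roots have two lengths (squared-length ratio 2:1); the short ones are alpha_{1,2,4,5,6}. The associated Dynkin diagram is a chain of 6 nodes with a double edge at one end; the terminal node there is the unique long simple root (C_6), so the type is C_6 (the algebra sp(12)).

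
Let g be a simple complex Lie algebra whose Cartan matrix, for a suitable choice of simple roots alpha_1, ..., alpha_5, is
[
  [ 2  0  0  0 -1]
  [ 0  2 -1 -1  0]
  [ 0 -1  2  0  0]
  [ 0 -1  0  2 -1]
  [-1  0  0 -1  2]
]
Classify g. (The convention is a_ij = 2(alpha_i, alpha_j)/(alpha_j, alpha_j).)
The matrix has rank 5 with 2's on the diagonal. Reading the off-diagonal entries as Dynkin edges (a single edge where a_ij = a_ji = -1; a double or triple edge where a_ij * a_ji = 2 or 3), the diagram is a chain of 5 nodes with single edges (A_5). One simple-root ordering that puts it in standard form is (alpha_1, alpha_5, alpha_4, alpha_2, alpha_3). So the algebra is type A_5, i.e. sl(6).

A_5 (sl(6))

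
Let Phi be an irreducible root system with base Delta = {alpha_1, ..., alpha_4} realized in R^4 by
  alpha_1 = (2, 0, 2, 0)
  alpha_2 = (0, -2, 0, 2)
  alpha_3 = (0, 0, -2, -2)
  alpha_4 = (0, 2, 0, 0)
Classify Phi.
B4

Compute the Cartan integers a_ij = 2(alpha_i, alpha_j)/(alpha_j, alpha_j); the resulting 4x4 Cartan matrix is
[[2, 0, -1, 0], [0, 2, -1, -2], [-1, -1, 2, 0], [0, -1, 0, 2]].
The roots have two lengths (squared-length ratio 2:1); the short ones are alpha_{4}. The associated Dynkin diagram is a chain of 4 nodes with a double edge at one end; the terminal node there is the unique short simple root (B_4), so the type is B_4 (the algebra so(9)).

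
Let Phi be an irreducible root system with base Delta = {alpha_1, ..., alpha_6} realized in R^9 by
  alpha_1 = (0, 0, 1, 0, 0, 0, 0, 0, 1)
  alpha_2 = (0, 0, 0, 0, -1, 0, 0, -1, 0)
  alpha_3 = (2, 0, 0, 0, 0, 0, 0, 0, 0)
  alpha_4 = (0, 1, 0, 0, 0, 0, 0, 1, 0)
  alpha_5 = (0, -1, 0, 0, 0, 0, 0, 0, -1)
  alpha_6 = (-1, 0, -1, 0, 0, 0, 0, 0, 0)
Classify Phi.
C_6 (sp(12))

Compute the Cartan integers a_ij = 2(alpha_i, alpha_j)/(alpha_j, alpha_j); the resulting 6x6 Cartan matrix is
[[2, 0, 0, 0, -1, -1], [0, 2, 0, -1, 0, 0], [0, 0, 2, 0, 0, -2], [0, -1, 0, 2, -1, 0], [-1, 0, 0, -1, 2, 0], [-1, 0, -1, 0, 0, 2]].
The roots have two lengths (squared-length ratio 2:1); the short ones are alpha_{1,2,4,5,6}. The associated Dynkin diagram is a chain of 6 nodes with a double edge at one end; the terminal node there is the unique long simple root (C_6), so the type is C_6 (the algebra sp(12)).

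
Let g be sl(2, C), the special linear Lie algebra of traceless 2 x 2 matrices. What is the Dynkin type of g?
This is sl(2), which has dimension 2^2 - 1 = 3 and rank 2 - 1 = 1 (a Cartan subalgebra is the diagonal traceless matrices). In the classification of classical Lie algebras, the special linear algebra sl(n+1) has type A_n; here n = 1, so the Dynkin diagram is a chain of 1 nodes with single edges (A_1). Hence the type is A_1.

A_1 (sl(2))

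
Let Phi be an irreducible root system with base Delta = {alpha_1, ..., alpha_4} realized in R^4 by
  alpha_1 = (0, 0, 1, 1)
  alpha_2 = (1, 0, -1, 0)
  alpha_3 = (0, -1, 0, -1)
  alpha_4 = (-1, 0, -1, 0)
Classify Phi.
Compute the Cartan integers a_ij = 2(alpha_i, alpha_j)/(alpha_j, alpha_j); the resulting 4x4 Cartan matrix is
[[2, -1, -1, -1], [-1, 2, 0, 0], [-1, 0, 2, 0], [-1, 0, 0, 2]].
All simple roots have the same length, so the diagram is simply laced. The associated Dynkin diagram is a chain of 2 nodes with a fork of two nodes at one end (D_4), so the type is D_4 (the algebra so(8)).

D4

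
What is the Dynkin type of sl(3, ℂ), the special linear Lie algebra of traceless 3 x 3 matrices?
A_2 (sl(3))

This is sl(3), which has dimension 3^2 - 1 = 8 and rank 3 - 1 = 2 (a Cartan subalgebra is the diagonal traceless matrices). In the classification of classical Lie algebras, the special linear algebra sl(n+1) has type A_n; here n = 2, so the Dynkin diagram is a chain of 2 nodes with single edges (A_2). Hence the type is A_2.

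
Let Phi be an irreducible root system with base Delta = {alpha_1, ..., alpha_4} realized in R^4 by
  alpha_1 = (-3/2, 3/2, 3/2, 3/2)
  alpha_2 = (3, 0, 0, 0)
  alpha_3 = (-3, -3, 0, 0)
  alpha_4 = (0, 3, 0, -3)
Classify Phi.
Compute the Cartan integers a_ij = 2(alpha_i, alpha_j)/(alpha_j, alpha_j); the resulting 4x4 Cartan matrix is
[[2, -1, 0, 0], [-1, 2, -1, 0], [0, -2, 2, -1], [0, 0, -1, 2]].
The roots have two lengths (squared-length ratio 2:1); the short ones are alpha_{1,2}. The associated Dynkin diagram is a chain of 4 nodes with a double edge between the middle two (F_4), so the type is F_4.

type F_4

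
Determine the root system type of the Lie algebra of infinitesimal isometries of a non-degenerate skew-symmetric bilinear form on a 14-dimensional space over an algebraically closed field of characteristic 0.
This is sp(14), which has dimension 14(14+1)/2 = 105 and rank 14/2 = 7. In the classification of classical Lie algebras, the symplectic algebra sp(2n) has type C_n; here n = 7, so the Dynkin diagram is a chain of 7 nodes with a double edge at one end; the terminal node there is the unique long simple root (C_7). Hence the type is C_7.

C_7 (sp(14))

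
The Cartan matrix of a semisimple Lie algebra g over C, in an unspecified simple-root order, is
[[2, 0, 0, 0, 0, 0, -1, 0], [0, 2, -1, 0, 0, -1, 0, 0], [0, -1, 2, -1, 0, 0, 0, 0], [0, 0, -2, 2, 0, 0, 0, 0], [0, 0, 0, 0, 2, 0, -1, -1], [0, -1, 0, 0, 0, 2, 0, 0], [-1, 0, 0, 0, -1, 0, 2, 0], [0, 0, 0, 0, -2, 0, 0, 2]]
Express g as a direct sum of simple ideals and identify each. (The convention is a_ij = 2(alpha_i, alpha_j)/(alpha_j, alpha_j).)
The diagram associated to this matrix has two connected components: the simple roots {alpha_1, alpha_5, alpha_7, alpha_8} form a chain of 4 nodes with a double edge at one end; the terminal node there is the unique long simple root (C_4), and {alpha_2, alpha_3, alpha_4, alpha_6} form a chain of 4 nodes with a double edge at one end; the terminal node there is the unique long simple root (C_4). A semisimple Lie algebra decomposes uniquely as the direct sum of simple ideals, one per connected component of its Dynkin diagram, so g ≅ C_4 ⊕ C_4 (dimension 36 + 36 = 72).

C4 ⊕ C4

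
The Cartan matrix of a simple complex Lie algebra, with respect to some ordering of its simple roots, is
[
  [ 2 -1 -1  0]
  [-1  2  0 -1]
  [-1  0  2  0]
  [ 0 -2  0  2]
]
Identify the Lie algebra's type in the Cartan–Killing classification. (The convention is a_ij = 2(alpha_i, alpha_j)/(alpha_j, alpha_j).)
The matrix has rank 4 with 2's on the diagonal. Reading the off-diagonal entries as Dynkin edges (a single edge where a_ij = a_ji = -1; a double or triple edge where a_ij * a_ji = 2 or 3), the diagram is a chain of 4 nodes with a double edge at one end; the terminal node there is the unique long simple root (C_4). One simple-root ordering that puts it in standard form is (alpha_3, alpha_1, alpha_2, alpha_4). So the algebra is type C_4, i.e. sp(8).

C4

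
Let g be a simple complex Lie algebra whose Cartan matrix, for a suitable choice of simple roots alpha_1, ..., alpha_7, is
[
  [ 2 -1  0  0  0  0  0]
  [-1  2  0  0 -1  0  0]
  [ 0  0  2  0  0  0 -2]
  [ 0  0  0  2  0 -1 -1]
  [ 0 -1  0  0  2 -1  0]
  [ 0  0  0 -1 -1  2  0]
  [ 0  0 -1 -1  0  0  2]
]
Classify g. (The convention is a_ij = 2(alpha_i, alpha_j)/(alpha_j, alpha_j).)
C_7 (sp(14))

The matrix has rank 7 with 2's on the diagonal. Reading the off-diagonal entries as Dynkin edges (a single edge where a_ij = a_ji = -1; a double or triple edge where a_ij * a_ji = 2 or 3), the diagram is a chain of 7 nodes with a double edge at one end; the terminal node there is the unique long simple root (C_7). One simple-root ordering that puts it in standard form is (alpha_1, alpha_2, alpha_5, alpha_6, alpha_4, alpha_7, alpha_3). So the algebra is type C_7, i.e. sp(14).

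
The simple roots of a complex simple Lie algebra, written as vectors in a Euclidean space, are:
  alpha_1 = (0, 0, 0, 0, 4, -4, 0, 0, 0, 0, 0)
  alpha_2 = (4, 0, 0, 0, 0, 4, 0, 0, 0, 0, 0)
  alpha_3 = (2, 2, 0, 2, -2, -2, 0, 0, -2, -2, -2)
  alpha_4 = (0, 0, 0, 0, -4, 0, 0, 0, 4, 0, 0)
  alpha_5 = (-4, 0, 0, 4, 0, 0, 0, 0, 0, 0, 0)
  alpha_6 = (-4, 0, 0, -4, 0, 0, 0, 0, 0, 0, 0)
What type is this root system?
Compute the Cartan integers a_ij = 2(alpha_i, alpha_j)/(alpha_j, alpha_j); the resulting 6x6 Cartan matrix is
[[2, -1, 0, -1, 0, 0], [-1, 2, 0, 0, -1, -1], [0, 0, 2, 0, 0, -1], [-1, 0, 0, 2, 0, 0], [0, -1, 0, 0, 2, 0], [0, -1, -1, 0, 0, 2]].
All simple roots have the same length, so the diagram is simply laced. The associated Dynkin diagram is a chain of 5 nodes with one extra node attached to the third node from one end (E_6), so the type is E_6.

E_6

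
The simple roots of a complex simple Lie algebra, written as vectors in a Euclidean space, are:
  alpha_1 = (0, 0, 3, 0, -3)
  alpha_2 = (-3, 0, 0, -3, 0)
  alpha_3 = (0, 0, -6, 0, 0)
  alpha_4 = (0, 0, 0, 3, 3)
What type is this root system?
Compute the Cartan integers a_ij = 2(alpha_i, alpha_j)/(alpha_j, alpha_j); the resulting 4x4 Cartan matrix is
[[2, 0, -1, -1], [0, 2, 0, -1], [-2, 0, 2, 0], [-1, -1, 0, 2]].
The roots have two lengths (squared-length ratio 2:1); the short ones are alpha_{1,2,4}. The associated Dynkin diagram is a chain of 4 nodes with a double edge at one end; the terminal node there is the unique long simple root (C_4), so the type is C_4 (the algebra sp(8)).

C_4 (sp(8))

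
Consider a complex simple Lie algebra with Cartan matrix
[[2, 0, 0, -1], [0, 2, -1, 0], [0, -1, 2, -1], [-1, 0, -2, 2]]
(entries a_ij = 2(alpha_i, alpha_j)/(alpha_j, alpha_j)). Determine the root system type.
The matrix has rank 4 with 2's on the diagonal. Reading the off-diagonal entries as Dynkin edges (a single edge where a_ij = a_ji = -1; a double or triple edge where a_ij * a_ji = 2 or 3), the diagram is a chain of 4 nodes with a double edge between the middle two (F_4). One simple-root ordering that puts it in standard form is (alpha_1, alpha_4, alpha_3, alpha_2). So the algebra is type F_4.

type F_4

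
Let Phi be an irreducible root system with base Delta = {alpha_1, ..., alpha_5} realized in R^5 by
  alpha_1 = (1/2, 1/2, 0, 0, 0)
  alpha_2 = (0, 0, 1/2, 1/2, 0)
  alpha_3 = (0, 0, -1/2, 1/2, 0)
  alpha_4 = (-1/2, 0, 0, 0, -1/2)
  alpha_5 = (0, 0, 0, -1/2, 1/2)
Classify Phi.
Compute the Cartan integers a_ij = 2(alpha_i, alpha_j)/(alpha_j, alpha_j); the resulting 5x5 Cartan matrix is
[[2, 0, 0, -1, 0], [0, 2, 0, 0, -1], [0, 0, 2, 0, -1], [-1, 0, 0, 2, -1], [0, -1, -1, -1, 2]].
All simple roots have the same length, so the diagram is simply laced. The associated Dynkin diagram is a chain of 3 nodes with a fork of two nodes at one end (D_5), so the type is D_5 (the algebra so(10)).

D_5 (so(10))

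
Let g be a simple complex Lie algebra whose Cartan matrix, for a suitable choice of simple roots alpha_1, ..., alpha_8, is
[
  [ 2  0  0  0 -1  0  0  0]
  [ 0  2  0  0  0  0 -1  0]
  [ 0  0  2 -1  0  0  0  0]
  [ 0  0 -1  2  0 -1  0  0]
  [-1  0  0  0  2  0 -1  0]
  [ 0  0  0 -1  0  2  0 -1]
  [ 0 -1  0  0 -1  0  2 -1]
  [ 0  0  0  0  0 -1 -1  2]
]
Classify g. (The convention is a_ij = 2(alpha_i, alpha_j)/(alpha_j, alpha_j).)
The matrix has rank 8 with 2's on the diagonal. Reading the off-diagonal entries as Dynkin edges (a single edge where a_ij = a_ji = -1; a double or triple edge where a_ij * a_ji = 2 or 3), the diagram is a chain of 7 nodes with one extra node attached to the third node from one end (E_8). One simple-root ordering that puts it in standard form is (alpha_1, alpha_2, alpha_5, alpha_7, alpha_8, alpha_6, alpha_4, alpha_3). So the algebra is type E_8.

E_8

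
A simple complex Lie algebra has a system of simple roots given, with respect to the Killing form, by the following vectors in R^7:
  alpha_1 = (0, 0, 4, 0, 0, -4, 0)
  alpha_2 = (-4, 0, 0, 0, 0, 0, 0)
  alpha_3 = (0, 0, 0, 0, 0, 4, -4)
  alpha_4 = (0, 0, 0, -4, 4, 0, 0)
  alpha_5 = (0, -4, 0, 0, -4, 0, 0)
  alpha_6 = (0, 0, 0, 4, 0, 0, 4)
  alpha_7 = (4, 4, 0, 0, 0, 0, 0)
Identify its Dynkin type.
B7

Compute the Cartan integers a_ij = 2(alpha_i, alpha_j)/(alpha_j, alpha_j); the resulting 7x7 Cartan matrix is
[[2, 0, -1, 0, 0, 0, 0], [0, 2, 0, 0, 0, 0, -1], [-1, 0, 2, 0, 0, -1, 0], [0, 0, 0, 2, -1, -1, 0], [0, 0, 0, -1, 2, 0, -1], [0, 0, -1, -1, 0, 2, 0], [0, -2, 0, 0, -1, 0, 2]].
The roots have two lengths (squared-length ratio 2:1); the short ones are alpha_{2}. The associated Dynkin diagram is a chain of 7 nodes with a double edge at one end; the terminal node there is the unique short simple root (B_7), so the type is B_7 (the algebra so(15)).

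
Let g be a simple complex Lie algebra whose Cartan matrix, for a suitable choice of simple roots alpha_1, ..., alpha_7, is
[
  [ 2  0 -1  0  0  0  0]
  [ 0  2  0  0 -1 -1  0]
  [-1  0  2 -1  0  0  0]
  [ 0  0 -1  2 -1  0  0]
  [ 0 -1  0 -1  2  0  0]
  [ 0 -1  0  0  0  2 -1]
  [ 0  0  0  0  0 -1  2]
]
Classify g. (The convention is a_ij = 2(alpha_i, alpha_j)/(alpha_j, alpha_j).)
A_7 (sl(8))

The matrix has rank 7 with 2's on the diagonal. Reading the off-diagonal entries as Dynkin edges (a single edge where a_ij = a_ji = -1; a double or triple edge where a_ij * a_ji = 2 or 3), the diagram is a chain of 7 nodes with single edges (A_7). One simple-root ordering that puts it in standard form is (alpha_1, alpha_3, alpha_4, alpha_5, alpha_2, alpha_6, alpha_7). So the algebra is type A_7, i.e. sl(8).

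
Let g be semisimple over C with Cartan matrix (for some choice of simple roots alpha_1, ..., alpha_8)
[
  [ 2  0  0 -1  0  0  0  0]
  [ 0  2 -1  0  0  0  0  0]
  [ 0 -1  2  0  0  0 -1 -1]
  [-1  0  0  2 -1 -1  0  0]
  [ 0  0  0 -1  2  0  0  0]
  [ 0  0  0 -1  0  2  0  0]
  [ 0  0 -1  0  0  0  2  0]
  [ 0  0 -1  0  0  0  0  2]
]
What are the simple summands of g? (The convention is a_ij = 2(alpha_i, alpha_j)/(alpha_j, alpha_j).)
D4 ⊕ D4

The diagram associated to this matrix has two connected components: the simple roots {alpha_2, alpha_3, alpha_7, alpha_8} form a chain of 2 nodes with a fork of two nodes at one end (D_4), and {alpha_1, alpha_4, alpha_5, alpha_6} form a chain of 2 nodes with a fork of two nodes at one end (D_4). A semisimple Lie algebra decomposes uniquely as the direct sum of simple ideals, one per connected component of its Dynkin diagram, so g ≅ D_4 ⊕ D_4 (dimension 28 + 28 = 56).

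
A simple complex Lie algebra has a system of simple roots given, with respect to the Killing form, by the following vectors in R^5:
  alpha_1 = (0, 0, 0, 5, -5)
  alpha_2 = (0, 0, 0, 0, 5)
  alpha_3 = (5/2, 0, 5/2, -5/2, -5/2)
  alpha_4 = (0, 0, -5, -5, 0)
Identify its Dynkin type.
F4

Compute the Cartan integers a_ij = 2(alpha_i, alpha_j)/(alpha_j, alpha_j); the resulting 4x4 Cartan matrix is
[[2, -2, 0, -1], [-1, 2, -1, 0], [0, -1, 2, 0], [-1, 0, 0, 2]].
The roots have two lengths (squared-length ratio 2:1); the short ones are alpha_{2,3}. The associated Dynkin diagram is a chain of 4 nodes with a double edge between the middle two (F_4), so the type is F_4.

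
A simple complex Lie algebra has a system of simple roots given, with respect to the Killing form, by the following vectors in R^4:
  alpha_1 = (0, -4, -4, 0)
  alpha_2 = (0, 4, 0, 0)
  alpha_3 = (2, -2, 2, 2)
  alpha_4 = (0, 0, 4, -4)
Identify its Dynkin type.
Compute the Cartan integers a_ij = 2(alpha_i, alpha_j)/(alpha_j, alpha_j); the resulting 4x4 Cartan matrix is
[[2, -2, 0, -1], [-1, 2, -1, 0], [0, -1, 2, 0], [-1, 0, 0, 2]].
The roots have two lengths (squared-length ratio 2:1); the short ones are alpha_{2,3}. The associated Dynkin diagram is a chain of 4 nodes with a double edge between the middle two (F_4), so the type is F_4.

F_4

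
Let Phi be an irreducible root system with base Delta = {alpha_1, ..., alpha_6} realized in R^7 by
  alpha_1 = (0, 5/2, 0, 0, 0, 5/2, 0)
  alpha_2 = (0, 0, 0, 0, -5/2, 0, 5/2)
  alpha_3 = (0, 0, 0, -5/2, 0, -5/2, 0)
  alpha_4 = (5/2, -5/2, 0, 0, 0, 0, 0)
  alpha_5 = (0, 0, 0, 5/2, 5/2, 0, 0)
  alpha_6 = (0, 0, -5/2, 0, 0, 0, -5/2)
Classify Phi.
A_6 (sl(7))

Compute the Cartan integers a_ij = 2(alpha_i, alpha_j)/(alpha_j, alpha_j); the resulting 6x6 Cartan matrix is
[[2, 0, -1, -1, 0, 0], [0, 2, 0, 0, -1, -1], [-1, 0, 2, 0, -1, 0], [-1, 0, 0, 2, 0, 0], [0, -1, -1, 0, 2, 0], [0, -1, 0, 0, 0, 2]].
All simple roots have the same length, so the diagram is simply laced. The associated Dynkin diagram is a chain of 6 nodes with single edges (A_6), so the type is A_6 (the algebra sl(7)).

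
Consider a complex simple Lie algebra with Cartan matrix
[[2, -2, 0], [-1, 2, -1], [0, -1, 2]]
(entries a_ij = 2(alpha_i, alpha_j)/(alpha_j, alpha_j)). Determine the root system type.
type C_3

The matrix has rank 3 with 2's on the diagonal. Reading the off-diagonal entries as Dynkin edges (a single edge where a_ij = a_ji = -1; a double or triple edge where a_ij * a_ji = 2 or 3), the diagram is a chain of 3 nodes with a double edge at one end; the terminal node there is the unique long simple root (C_3). One simple-root ordering that puts it in standard form is (alpha_3, alpha_2, alpha_1). So the algebra is type C_3, i.e. sp(6).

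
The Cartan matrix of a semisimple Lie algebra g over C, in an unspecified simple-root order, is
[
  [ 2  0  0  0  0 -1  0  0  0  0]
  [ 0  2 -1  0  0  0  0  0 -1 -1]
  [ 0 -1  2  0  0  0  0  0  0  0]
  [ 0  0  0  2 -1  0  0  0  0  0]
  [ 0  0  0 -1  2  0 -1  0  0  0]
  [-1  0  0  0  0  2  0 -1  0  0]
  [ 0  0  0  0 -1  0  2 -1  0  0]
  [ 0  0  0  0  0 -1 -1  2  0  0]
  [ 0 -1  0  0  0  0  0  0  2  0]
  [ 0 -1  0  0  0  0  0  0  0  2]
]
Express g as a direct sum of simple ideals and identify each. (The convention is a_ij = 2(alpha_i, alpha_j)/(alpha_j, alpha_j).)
The diagram associated to this matrix has two connected components: the simple roots {alpha_1, alpha_4, alpha_5, alpha_6, alpha_7, alpha_8} form a chain of 6 nodes with single edges (A_6), and {alpha_2, alpha_3, alpha_9, alpha_10} form a chain of 2 nodes with a fork of two nodes at one end (D_4). A semisimple Lie algebra decomposes uniquely as the direct sum of simple ideals, one per connected component of its Dynkin diagram, so g ≅ A_6 ⊕ D_4 (dimension 48 + 28 = 76).

A_6 (sl(7)) ⊕ D_4 (so(8))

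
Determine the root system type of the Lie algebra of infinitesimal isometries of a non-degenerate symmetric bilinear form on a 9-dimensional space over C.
This is so(9) with 9 odd, which has dimension 9(9-1)/2 = 36 and rank (9-1)/2 = 4. In the classification of classical Lie algebras, the orthogonal algebra so(2n+1) in an odd number of variables has type B_n; here n = 4, so the Dynkin diagram is a chain of 4 nodes with a double edge at one end; the terminal node there is the unique short simple root (B_4). Hence the type is B_4.

B_4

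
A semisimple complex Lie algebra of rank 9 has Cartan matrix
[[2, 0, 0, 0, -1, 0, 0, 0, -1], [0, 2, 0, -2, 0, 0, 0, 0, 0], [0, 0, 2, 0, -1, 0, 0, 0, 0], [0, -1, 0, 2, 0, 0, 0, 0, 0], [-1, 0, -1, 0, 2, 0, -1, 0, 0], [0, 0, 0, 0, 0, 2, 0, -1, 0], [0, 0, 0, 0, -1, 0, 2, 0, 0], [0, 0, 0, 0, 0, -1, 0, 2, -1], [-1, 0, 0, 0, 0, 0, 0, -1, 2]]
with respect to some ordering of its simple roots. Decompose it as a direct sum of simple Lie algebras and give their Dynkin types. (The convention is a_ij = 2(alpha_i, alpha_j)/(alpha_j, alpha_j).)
type B_2 ⊕ type D_7

The diagram associated to this matrix has two connected components: the simple roots {alpha_2, alpha_4} form a chain of 2 nodes with a double edge at one end; the terminal node there is the unique short simple root (B_2), and {alpha_1, alpha_3, alpha_5, alpha_6, alpha_7, alpha_8, alpha_9} form a chain of 5 nodes with a fork of two nodes at one end (D_7). A semisimple Lie algebra decomposes uniquely as the direct sum of simple ideals, one per connected component of its Dynkin diagram, so g ≅ B_2 ⊕ D_7 (dimension 10 + 91 = 101).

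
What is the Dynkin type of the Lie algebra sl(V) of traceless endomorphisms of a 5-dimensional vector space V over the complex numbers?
This is sl(5), which has dimension 5^2 - 1 = 24 and rank 5 - 1 = 4 (a Cartan subalgebra is the diagonal traceless matrices). In the classification of classical Lie algebras, the special linear algebra sl(n+1) has type A_n; here n = 4, so the Dynkin diagram is a chain of 4 nodes with single edges (A_4). Hence the type is A_4.

A4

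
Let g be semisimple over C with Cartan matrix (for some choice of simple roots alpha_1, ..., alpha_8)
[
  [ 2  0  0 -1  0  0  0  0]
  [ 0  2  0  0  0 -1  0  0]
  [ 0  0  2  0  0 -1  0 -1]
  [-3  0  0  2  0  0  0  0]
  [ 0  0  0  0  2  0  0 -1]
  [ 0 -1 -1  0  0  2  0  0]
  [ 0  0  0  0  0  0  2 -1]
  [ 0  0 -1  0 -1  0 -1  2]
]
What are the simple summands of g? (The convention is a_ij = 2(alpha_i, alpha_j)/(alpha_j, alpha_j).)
D6 + G2

The diagram associated to this matrix has two connected components: the simple roots {alpha_2, alpha_3, alpha_5, alpha_6, alpha_7, alpha_8} form a chain of 4 nodes with a fork of two nodes at one end (D_6), and {alpha_1, alpha_4} form two nodes joined by a triple edge (G_2). A semisimple Lie algebra decomposes uniquely as the direct sum of simple ideals, one per connected component of its Dynkin diagram, so g ≅ D_6 ⊕ G_2 (dimension 66 + 14 = 80).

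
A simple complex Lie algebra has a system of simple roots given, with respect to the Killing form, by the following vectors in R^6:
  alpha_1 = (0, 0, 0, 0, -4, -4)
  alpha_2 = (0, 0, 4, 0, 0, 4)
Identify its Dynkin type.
type A_2

Compute the Cartan integers a_ij = 2(alpha_i, alpha_j)/(alpha_j, alpha_j); the resulting 2x2 Cartan matrix is
[[2, -1], [-1, 2]].
All simple roots have the same length, so the diagram is simply laced. The associated Dynkin diagram is a chain of 2 nodes with single edges (A_2), so the type is A_2 (the algebra sl(3)).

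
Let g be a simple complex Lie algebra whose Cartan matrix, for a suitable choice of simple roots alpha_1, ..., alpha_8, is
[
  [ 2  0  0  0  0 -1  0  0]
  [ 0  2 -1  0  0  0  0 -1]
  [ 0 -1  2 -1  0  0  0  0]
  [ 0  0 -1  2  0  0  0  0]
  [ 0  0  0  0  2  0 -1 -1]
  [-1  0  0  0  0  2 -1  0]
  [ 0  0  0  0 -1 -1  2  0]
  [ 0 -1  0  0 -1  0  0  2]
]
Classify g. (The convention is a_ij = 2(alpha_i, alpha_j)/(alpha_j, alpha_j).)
A_8 (sl(9))

The matrix has rank 8 with 2's on the diagonal. Reading the off-diagonal entries as Dynkin edges (a single edge where a_ij = a_ji = -1; a double or triple edge where a_ij * a_ji = 2 or 3), the diagram is a chain of 8 nodes with single edges (A_8). One simple-root ordering that puts it in standard form is (alpha_4, alpha_3, alpha_2, alpha_8, alpha_5, alpha_7, alpha_6, alpha_1). So the algebra is type A_8, i.e. sl(9).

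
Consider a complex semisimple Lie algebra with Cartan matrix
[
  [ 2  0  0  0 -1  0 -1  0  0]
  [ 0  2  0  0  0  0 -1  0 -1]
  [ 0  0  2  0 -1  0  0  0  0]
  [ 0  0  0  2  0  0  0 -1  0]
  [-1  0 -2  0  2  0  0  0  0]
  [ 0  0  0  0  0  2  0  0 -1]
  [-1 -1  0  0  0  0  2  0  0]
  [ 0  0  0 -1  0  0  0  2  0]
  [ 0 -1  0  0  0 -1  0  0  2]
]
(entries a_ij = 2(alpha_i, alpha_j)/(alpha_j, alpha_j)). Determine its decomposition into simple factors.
The diagram associated to this matrix has two connected components: the simple roots {alpha_4, alpha_8} form a chain of 2 nodes with single edges (A_2), and {alpha_1, alpha_2, alpha_3, alpha_5, alpha_6, alpha_7, alpha_9} form a chain of 7 nodes with a double edge at one end; the terminal node there is the unique short simple root (B_7). A semisimple Lie algebra decomposes uniquely as the direct sum of simple ideals, one per connected component of its Dynkin diagram, so g ≅ A_2 ⊕ B_7 (dimension 8 + 105 = 113).

A_2 (sl(3)) ⊕ B_7 (so(15))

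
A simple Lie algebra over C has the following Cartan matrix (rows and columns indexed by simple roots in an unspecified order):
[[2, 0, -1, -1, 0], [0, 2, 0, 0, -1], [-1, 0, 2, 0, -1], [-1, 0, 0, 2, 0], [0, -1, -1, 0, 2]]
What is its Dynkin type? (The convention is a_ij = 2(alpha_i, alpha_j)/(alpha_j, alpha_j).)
type A_5

The matrix has rank 5 with 2's on the diagonal. Reading the off-diagonal entries as Dynkin edges (a single edge where a_ij = a_ji = -1; a double or triple edge where a_ij * a_ji = 2 or 3), the diagram is a chain of 5 nodes with single edges (A_5). One simple-root ordering that puts it in standard form is (alpha_4, alpha_1, alpha_3, alpha_5, alpha_2). So the algebra is type A_5, i.e. sl(6).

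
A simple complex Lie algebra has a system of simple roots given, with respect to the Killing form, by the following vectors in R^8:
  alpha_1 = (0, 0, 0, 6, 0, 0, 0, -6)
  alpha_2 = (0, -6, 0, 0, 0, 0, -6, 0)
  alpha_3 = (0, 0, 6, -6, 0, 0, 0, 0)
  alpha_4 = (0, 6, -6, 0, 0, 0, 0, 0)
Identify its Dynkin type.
Compute the Cartan integers a_ij = 2(alpha_i, alpha_j)/(alpha_j, alpha_j); the resulting 4x4 Cartan matrix is
[[2, 0, -1, 0], [0, 2, 0, -1], [-1, 0, 2, -1], [0, -1, -1, 2]].
All simple roots have the same length, so the diagram is simply laced. The associated Dynkin diagram is a chain of 4 nodes with single edges (A_4), so the type is A_4 (the algebra sl(5)).

A4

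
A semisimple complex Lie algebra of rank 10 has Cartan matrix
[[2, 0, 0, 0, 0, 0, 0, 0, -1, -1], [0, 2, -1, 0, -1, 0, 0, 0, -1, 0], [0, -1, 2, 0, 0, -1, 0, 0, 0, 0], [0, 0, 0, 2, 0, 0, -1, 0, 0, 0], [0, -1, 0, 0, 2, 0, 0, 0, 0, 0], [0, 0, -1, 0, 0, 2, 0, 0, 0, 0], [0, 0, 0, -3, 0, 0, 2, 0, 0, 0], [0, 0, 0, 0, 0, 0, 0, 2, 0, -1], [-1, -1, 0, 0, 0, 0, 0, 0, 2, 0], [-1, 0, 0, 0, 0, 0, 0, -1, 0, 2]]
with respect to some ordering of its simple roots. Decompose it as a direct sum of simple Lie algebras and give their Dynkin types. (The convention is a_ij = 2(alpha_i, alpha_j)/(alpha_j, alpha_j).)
The diagram associated to this matrix has two connected components: the simple roots {alpha_1, alpha_2, alpha_3, alpha_5, alpha_6, alpha_8, alpha_9, alpha_10} form a chain of 7 nodes with one extra node attached to the third node from one end (E_8), and {alpha_4, alpha_7} form two nodes joined by a triple edge (G_2). A semisimple Lie algebra decomposes uniquely as the direct sum of simple ideals, one per connected component of its Dynkin diagram, so g ≅ E_8 ⊕ G_2 (dimension 248 + 14 = 262).

type E_8 + type G_2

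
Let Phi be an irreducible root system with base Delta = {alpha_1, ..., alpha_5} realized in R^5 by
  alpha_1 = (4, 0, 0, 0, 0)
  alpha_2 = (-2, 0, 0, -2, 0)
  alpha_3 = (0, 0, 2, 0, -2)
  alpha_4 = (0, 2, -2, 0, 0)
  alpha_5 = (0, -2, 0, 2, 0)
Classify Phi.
C_5

Compute the Cartan integers a_ij = 2(alpha_i, alpha_j)/(alpha_j, alpha_j); the resulting 5x5 Cartan matrix is
[[2, -2, 0, 0, 0], [-1, 2, 0, 0, -1], [0, 0, 2, -1, 0], [0, 0, -1, 2, -1], [0, -1, 0, -1, 2]].
The roots have two lengths (squared-length ratio 2:1); the short ones are alpha_{2,3,4,5}. The associated Dynkin diagram is a chain of 5 nodes with a double edge at one end; the terminal node there is the unique long simple root (C_5), so the type is C_5 (the algebra sp(10)).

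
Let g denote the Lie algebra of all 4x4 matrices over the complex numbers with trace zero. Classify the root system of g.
This is sl(4), which has dimension 4^2 - 1 = 15 and rank 4 - 1 = 3 (a Cartan subalgebra is the diagonal traceless matrices). In the classification of classical Lie algebras, the special linear algebra sl(n+1) has type A_n; here n = 3, so the Dynkin diagram is a chain of 3 nodes with single edges (A_3). Hence the type is A_3.

A_3 (sl(4))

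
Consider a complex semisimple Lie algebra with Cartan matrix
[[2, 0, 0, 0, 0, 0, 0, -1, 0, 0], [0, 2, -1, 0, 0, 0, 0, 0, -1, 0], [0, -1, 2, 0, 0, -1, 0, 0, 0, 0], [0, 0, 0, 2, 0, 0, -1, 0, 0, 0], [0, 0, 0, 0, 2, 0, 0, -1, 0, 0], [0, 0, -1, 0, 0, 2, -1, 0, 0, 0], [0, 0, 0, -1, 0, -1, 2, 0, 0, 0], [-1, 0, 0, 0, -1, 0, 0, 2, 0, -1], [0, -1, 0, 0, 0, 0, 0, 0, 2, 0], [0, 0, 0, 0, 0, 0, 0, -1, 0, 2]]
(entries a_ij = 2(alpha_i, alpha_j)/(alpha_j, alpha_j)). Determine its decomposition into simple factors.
The diagram associated to this matrix has two connected components: the simple roots {alpha_2, alpha_3, alpha_4, alpha_6, alpha_7, alpha_9} form a chain of 6 nodes with single edges (A_6), and {alpha_1, alpha_5, alpha_8, alpha_10} form a chain of 2 nodes with a fork of two nodes at one end (D_4). A semisimple Lie algebra decomposes uniquely as the direct sum of simple ideals, one per connected component of its Dynkin diagram, so g ≅ A_6 ⊕ D_4 (dimension 48 + 28 = 76).

A_6 + D_4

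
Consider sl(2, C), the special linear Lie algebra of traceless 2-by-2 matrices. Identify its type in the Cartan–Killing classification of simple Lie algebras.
type A_1

This is sl(2), which has dimension 2^2 - 1 = 3 and rank 2 - 1 = 1 (a Cartan subalgebra is the diagonal traceless matrices). In the classification of classical Lie algebras, the special linear algebra sl(n+1) has type A_n; here n = 1, so the Dynkin diagram is a chain of 1 nodes with single edges (A_1). Hence the type is A_1.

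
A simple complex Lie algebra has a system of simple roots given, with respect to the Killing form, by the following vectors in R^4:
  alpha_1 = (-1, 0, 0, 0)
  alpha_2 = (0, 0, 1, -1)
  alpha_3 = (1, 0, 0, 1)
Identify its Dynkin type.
Compute the Cartan integers a_ij = 2(alpha_i, alpha_j)/(alpha_j, alpha_j); the resulting 3x3 Cartan matrix is
[[2, 0, -1], [0, 2, -1], [-2, -1, 2]].
The roots have two lengths (squared-length ratio 2:1); the short ones are alpha_{1}. The associated Dynkin diagram is a chain of 3 nodes with a double edge at one end; the terminal node there is the unique short simple root (B_3), so the type is B_3 (the algebra so(7)).

type B_3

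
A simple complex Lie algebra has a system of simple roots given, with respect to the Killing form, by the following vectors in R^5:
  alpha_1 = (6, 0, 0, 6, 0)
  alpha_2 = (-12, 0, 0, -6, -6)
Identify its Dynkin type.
Compute the Cartan integers a_ij = 2(alpha_i, alpha_j)/(alpha_j, alpha_j); the resulting 2x2 Cartan matrix is
[[2, -1], [-3, 2]].
The roots have two lengths (squared-length ratio 3:1); the short ones are alpha_{1}. The associated Dynkin diagram is two nodes joined by a triple edge (G_2), so the type is G_2.

type G_2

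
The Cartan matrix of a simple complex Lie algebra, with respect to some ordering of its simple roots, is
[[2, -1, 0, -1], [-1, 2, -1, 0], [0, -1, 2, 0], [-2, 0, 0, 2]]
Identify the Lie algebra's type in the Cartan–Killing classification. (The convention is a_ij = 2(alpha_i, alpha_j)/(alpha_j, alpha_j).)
C4

The matrix has rank 4 with 2's on the diagonal. Reading the off-diagonal entries as Dynkin edges (a single edge where a_ij = a_ji = -1; a double or triple edge where a_ij * a_ji = 2 or 3), the diagram is a chain of 4 nodes with a double edge at one end; the terminal node there is the unique long simple root (C_4). One simple-root ordering that puts it in standard form is (alpha_3, alpha_2, alpha_1, alpha_4). So the algebra is type C_4, i.e. sp(8).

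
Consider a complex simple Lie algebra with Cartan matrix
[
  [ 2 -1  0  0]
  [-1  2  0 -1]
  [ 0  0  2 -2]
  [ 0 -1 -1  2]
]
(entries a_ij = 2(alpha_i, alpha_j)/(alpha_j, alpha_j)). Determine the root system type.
C_4 (sp(8))

The matrix has rank 4 with 2's on the diagonal. Reading the off-diagonal entries as Dynkin edges (a single edge where a_ij = a_ji = -1; a double or triple edge where a_ij * a_ji = 2 or 3), the diagram is a chain of 4 nodes with a double edge at one end; the terminal node there is the unique long simple root (C_4). One simple-root ordering that puts it in standard form is (alpha_1, alpha_2, alpha_4, alpha_3). So the algebra is type C_4, i.e. sp(8).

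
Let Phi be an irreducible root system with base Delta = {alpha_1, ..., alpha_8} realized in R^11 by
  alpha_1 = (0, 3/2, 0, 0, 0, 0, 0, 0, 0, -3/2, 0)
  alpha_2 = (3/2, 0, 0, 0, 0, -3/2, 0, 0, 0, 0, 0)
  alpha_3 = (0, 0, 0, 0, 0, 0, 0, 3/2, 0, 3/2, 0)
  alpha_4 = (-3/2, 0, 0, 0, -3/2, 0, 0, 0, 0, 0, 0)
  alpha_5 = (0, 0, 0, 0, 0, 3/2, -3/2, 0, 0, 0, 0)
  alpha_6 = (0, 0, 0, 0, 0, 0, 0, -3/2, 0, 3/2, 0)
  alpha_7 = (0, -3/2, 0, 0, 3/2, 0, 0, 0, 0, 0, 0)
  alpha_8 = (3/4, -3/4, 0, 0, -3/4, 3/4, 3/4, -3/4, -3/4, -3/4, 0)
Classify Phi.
Compute the Cartan integers a_ij = 2(alpha_i, alpha_j)/(alpha_j, alpha_j); the resulting 8x8 Cartan matrix is
[[2, 0, -1, 0, 0, -1, -1, 0], [0, 2, 0, -1, -1, 0, 0, 0], [-1, 0, 2, 0, 0, 0, 0, -1], [0, -1, 0, 2, 0, 0, -1, 0], [0, -1, 0, 0, 2, 0, 0, 0], [-1, 0, 0, 0, 0, 2, 0, 0], [-1, 0, 0, -1, 0, 0, 2, 0], [0, 0, -1, 0, 0, 0, 0, 2]].
All simple roots have the same length, so the diagram is simply laced. The associated Dynkin diagram is a chain of 7 nodes with one extra node attached to the third node from one end (E_8), so the type is E_8.

E8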